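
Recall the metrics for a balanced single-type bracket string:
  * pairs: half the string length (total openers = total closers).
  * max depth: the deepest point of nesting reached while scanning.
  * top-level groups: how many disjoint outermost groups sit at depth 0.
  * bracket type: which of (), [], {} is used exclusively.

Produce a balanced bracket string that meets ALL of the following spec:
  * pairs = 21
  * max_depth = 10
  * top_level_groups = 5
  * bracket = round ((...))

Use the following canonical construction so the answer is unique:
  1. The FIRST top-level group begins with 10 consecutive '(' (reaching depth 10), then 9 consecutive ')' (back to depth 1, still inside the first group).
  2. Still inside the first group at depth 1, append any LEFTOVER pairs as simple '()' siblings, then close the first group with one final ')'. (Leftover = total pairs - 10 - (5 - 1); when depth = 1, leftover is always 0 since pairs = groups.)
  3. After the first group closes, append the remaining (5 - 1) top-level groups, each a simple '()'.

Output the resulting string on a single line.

Answer: (((((((((()))))))))()()()()()()())()()()()

Derivation:
Spec: pairs=21 depth=10 groups=5
Leftover pairs = 21 - 10 - (5-1) = 7
First group: deep chain of depth 10 + 7 sibling pairs
Remaining 4 groups: simple '()' each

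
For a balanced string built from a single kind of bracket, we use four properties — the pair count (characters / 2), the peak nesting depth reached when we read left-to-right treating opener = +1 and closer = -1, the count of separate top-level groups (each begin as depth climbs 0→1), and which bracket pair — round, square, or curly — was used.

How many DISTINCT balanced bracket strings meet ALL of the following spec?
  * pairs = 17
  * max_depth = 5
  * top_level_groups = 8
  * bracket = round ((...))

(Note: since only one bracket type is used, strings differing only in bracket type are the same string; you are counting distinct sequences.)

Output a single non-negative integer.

Spec: pairs=17 depth=5 groups=8
Count(depth <= 5) = 894600
Count(depth <= 4) = 720968
Count(depth == 5) = 894600 - 720968 = 173632

Answer: 173632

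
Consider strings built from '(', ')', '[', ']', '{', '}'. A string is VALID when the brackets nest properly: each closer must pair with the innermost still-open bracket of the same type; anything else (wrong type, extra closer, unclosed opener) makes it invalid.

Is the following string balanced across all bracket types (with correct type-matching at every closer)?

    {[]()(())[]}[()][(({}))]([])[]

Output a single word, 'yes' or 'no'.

Answer: yes

Derivation:
pos 0: push '{'; stack = {
pos 1: push '['; stack = {[
pos 2: ']' matches '['; pop; stack = {
pos 3: push '('; stack = {(
pos 4: ')' matches '('; pop; stack = {
pos 5: push '('; stack = {(
pos 6: push '('; stack = {((
pos 7: ')' matches '('; pop; stack = {(
pos 8: ')' matches '('; pop; stack = {
pos 9: push '['; stack = {[
pos 10: ']' matches '['; pop; stack = {
pos 11: '}' matches '{'; pop; stack = (empty)
pos 12: push '['; stack = [
pos 13: push '('; stack = [(
pos 14: ')' matches '('; pop; stack = [
pos 15: ']' matches '['; pop; stack = (empty)
pos 16: push '['; stack = [
pos 17: push '('; stack = [(
pos 18: push '('; stack = [((
pos 19: push '{'; stack = [(({
pos 20: '}' matches '{'; pop; stack = [((
pos 21: ')' matches '('; pop; stack = [(
pos 22: ')' matches '('; pop; stack = [
pos 23: ']' matches '['; pop; stack = (empty)
pos 24: push '('; stack = (
pos 25: push '['; stack = ([
pos 26: ']' matches '['; pop; stack = (
pos 27: ')' matches '('; pop; stack = (empty)
pos 28: push '['; stack = [
pos 29: ']' matches '['; pop; stack = (empty)
end: stack empty → VALID
Verdict: properly nested → yes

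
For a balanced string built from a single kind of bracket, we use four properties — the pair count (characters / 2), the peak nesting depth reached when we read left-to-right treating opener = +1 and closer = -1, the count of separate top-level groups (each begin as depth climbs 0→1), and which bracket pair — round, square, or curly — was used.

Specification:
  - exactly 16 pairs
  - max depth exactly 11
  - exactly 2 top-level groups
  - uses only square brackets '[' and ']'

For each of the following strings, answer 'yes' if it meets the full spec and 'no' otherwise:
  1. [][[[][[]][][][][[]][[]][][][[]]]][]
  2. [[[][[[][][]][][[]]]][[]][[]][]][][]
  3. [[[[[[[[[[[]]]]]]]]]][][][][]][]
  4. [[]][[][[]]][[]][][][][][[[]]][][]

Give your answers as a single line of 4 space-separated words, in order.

Answer: no no yes no

Derivation:
String 1 '[][[[][[]][][][][[]][[]][][][[]]]][]': depth seq [1 0 1 2 3 2 3 4 3 2 3 2 3 2 3 2 3 4 3 2 3 4 3 2 3 2 3 2 3 4 3 2 1 0 1 0]
  -> pairs=18 depth=4 groups=3 -> no
String 2 '[[[][[[][][]][][[]]]][[]][[]][]][][]': depth seq [1 2 3 2 3 4 5 4 5 4 5 4 3 4 3 4 5 4 3 2 1 2 3 2 1 2 3 2 1 2 1 0 1 0 1 0]
  -> pairs=18 depth=5 groups=3 -> no
String 3 '[[[[[[[[[[[]]]]]]]]]][][][][]][]': depth seq [1 2 3 4 5 6 7 8 9 10 11 10 9 8 7 6 5 4 3 2 1 2 1 2 1 2 1 2 1 0 1 0]
  -> pairs=16 depth=11 groups=2 -> yes
String 4 '[[]][[][[]]][[]][][][][][[[]]][][]': depth seq [1 2 1 0 1 2 1 2 3 2 1 0 1 2 1 0 1 0 1 0 1 0 1 0 1 2 3 2 1 0 1 0 1 0]
  -> pairs=17 depth=3 groups=10 -> no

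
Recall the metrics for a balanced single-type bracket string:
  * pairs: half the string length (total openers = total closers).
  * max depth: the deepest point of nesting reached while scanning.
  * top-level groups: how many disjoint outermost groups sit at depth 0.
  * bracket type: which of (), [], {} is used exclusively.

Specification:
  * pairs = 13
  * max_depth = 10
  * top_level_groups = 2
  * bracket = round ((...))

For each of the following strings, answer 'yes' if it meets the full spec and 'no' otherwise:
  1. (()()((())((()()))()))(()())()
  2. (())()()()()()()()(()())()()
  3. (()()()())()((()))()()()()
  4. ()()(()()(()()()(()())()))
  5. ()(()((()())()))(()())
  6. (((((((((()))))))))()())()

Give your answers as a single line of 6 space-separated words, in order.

Answer: no no no no no yes

Derivation:
String 1 '(()()((())((()()))()))(()())()': depth seq [1 2 1 2 1 2 3 4 3 2 3 4 5 4 5 4 3 2 3 2 1 0 1 2 1 2 1 0 1 0]
  -> pairs=15 depth=5 groups=3 -> no
String 2 '(())()()()()()()()(()())()()': depth seq [1 2 1 0 1 0 1 0 1 0 1 0 1 0 1 0 1 0 1 2 1 2 1 0 1 0 1 0]
  -> pairs=14 depth=2 groups=11 -> no
String 3 '(()()()())()((()))()()()()': depth seq [1 2 1 2 1 2 1 2 1 0 1 0 1 2 3 2 1 0 1 0 1 0 1 0 1 0]
  -> pairs=13 depth=3 groups=7 -> no
String 4 '()()(()()(()()()(()())()))': depth seq [1 0 1 0 1 2 1 2 1 2 3 2 3 2 3 2 3 4 3 4 3 2 3 2 1 0]
  -> pairs=13 depth=4 groups=3 -> no
String 5 '()(()((()())()))(()())': depth seq [1 0 1 2 1 2 3 4 3 4 3 2 3 2 1 0 1 2 1 2 1 0]
  -> pairs=11 depth=4 groups=3 -> no
String 6 '(((((((((()))))))))()())()': depth seq [1 2 3 4 5 6 7 8 9 10 9 8 7 6 5 4 3 2 1 2 1 2 1 0 1 0]
  -> pairs=13 depth=10 groups=2 -> yes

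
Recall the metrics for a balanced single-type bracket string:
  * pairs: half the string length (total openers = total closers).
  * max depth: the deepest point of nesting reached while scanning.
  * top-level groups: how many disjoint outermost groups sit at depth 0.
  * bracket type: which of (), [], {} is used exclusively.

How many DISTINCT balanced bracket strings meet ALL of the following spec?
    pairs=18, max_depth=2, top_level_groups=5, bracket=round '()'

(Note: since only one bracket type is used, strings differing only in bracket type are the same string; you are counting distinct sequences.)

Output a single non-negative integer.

Spec: pairs=18 depth=2 groups=5
Count(depth <= 2) = 2380
Count(depth <= 1) = 0
Count(depth == 2) = 2380 - 0 = 2380

Answer: 2380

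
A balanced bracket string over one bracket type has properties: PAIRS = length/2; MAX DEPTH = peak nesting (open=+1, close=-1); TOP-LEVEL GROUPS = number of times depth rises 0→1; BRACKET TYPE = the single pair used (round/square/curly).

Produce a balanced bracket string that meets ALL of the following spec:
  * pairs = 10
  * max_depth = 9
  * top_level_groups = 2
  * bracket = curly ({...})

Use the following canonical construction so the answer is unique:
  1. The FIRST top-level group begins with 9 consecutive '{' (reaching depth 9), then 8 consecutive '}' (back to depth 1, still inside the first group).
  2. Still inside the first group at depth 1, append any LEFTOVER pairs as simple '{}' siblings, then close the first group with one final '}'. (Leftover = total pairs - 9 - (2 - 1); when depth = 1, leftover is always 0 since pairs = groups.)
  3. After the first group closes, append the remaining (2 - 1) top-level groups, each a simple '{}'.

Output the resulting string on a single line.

Answer: {{{{{{{{{}}}}}}}}}{}

Derivation:
Spec: pairs=10 depth=9 groups=2
Leftover pairs = 10 - 9 - (2-1) = 0
First group: deep chain of depth 9 + 0 sibling pairs
Remaining 1 groups: simple '{}' each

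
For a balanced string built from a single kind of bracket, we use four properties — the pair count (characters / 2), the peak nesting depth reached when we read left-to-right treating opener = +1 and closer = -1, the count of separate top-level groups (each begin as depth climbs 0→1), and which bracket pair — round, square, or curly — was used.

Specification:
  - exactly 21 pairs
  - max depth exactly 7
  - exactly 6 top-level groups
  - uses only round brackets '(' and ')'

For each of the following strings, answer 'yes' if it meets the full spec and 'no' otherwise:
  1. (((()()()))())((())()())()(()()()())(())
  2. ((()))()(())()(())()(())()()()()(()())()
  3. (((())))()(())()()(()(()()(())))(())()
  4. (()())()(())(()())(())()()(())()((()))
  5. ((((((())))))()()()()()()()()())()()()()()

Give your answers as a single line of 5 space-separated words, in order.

Answer: no no no no yes

Derivation:
String 1 '(((()()()))())((())()())()(()()()())(())': depth seq [1 2 3 4 3 4 3 4 3 2 1 2 1 0 1 2 3 2 1 2 1 2 1 0 1 0 1 2 1 2 1 2 1 2 1 0 1 2 1 0]
  -> pairs=20 depth=4 groups=5 -> no
String 2 '((()))()(())()(())()(())()()()()(()())()': depth seq [1 2 3 2 1 0 1 0 1 2 1 0 1 0 1 2 1 0 1 0 1 2 1 0 1 0 1 0 1 0 1 0 1 2 1 2 1 0 1 0]
  -> pairs=20 depth=3 groups=13 -> no
String 3 '(((())))()(())()()(()(()()(())))(())()': depth seq [1 2 3 4 3 2 1 0 1 0 1 2 1 0 1 0 1 0 1 2 1 2 3 2 3 2 3 4 3 2 1 0 1 2 1 0 1 0]
  -> pairs=19 depth=4 groups=8 -> no
String 4 '(()())()(())(()())(())()()(())()((()))': depth seq [1 2 1 2 1 0 1 0 1 2 1 0 1 2 1 2 1 0 1 2 1 0 1 0 1 0 1 2 1 0 1 0 1 2 3 2 1 0]
  -> pairs=19 depth=3 groups=10 -> no
String 5 '((((((())))))()()()()()()()()())()()()()()': depth seq [1 2 3 4 5 6 7 6 5 4 3 2 1 2 1 2 1 2 1 2 1 2 1 2 1 2 1 2 1 2 1 0 1 0 1 0 1 0 1 0 1 0]
  -> pairs=21 depth=7 groups=6 -> yes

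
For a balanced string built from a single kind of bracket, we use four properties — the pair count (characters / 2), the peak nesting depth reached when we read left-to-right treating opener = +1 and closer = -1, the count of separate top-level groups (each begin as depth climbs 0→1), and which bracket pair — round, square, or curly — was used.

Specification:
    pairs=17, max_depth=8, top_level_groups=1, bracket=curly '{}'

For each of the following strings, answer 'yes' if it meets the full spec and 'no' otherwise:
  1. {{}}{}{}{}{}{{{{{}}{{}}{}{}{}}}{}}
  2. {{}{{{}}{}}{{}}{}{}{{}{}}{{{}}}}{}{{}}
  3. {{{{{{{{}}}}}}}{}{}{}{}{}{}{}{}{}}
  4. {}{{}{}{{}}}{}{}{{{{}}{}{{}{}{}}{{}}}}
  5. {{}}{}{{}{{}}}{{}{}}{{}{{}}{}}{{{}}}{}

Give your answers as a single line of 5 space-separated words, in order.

Answer: no no yes no no

Derivation:
String 1 '{{}}{}{}{}{}{{{{{}}{{}}{}{}{}}}{}}': depth seq [1 2 1 0 1 0 1 0 1 0 1 0 1 2 3 4 5 4 3 4 5 4 3 4 3 4 3 4 3 2 1 2 1 0]
  -> pairs=17 depth=5 groups=6 -> no
String 2 '{{}{{{}}{}}{{}}{}{}{{}{}}{{{}}}}{}{{}}': depth seq [1 2 1 2 3 4 3 2 3 2 1 2 3 2 1 2 1 2 1 2 3 2 3 2 1 2 3 4 3 2 1 0 1 0 1 2 1 0]
  -> pairs=19 depth=4 groups=3 -> no
String 3 '{{{{{{{{}}}}}}}{}{}{}{}{}{}{}{}{}}': depth seq [1 2 3 4 5 6 7 8 7 6 5 4 3 2 1 2 1 2 1 2 1 2 1 2 1 2 1 2 1 2 1 2 1 0]
  -> pairs=17 depth=8 groups=1 -> yes
String 4 '{}{{}{}{{}}}{}{}{{{{}}{}{{}{}{}}{{}}}}': depth seq [1 0 1 2 1 2 1 2 3 2 1 0 1 0 1 0 1 2 3 4 3 2 3 2 3 4 3 4 3 4 3 2 3 4 3 2 1 0]
  -> pairs=19 depth=4 groups=5 -> no
String 5 '{{}}{}{{}{{}}}{{}{}}{{}{{}}{}}{{{}}}{}': depth seq [1 2 1 0 1 0 1 2 1 2 3 2 1 0 1 2 1 2 1 0 1 2 1 2 3 2 1 2 1 0 1 2 3 2 1 0 1 0]
  -> pairs=19 depth=3 groups=7 -> no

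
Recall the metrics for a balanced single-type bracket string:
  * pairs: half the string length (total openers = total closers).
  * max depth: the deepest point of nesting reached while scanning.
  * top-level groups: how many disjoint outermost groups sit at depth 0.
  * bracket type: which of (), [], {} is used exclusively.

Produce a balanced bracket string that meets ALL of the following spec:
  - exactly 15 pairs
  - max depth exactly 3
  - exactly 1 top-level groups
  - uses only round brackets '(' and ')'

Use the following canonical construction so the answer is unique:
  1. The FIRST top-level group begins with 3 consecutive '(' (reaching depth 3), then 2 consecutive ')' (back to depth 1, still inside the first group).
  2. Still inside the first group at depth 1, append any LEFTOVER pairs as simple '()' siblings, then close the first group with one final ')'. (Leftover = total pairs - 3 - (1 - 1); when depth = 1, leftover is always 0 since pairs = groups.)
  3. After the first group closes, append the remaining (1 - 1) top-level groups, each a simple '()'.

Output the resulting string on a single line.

Spec: pairs=15 depth=3 groups=1
Leftover pairs = 15 - 3 - (1-1) = 12
First group: deep chain of depth 3 + 12 sibling pairs
Remaining 0 groups: simple '()' each

Answer: ((())()()()()()()()()()()()())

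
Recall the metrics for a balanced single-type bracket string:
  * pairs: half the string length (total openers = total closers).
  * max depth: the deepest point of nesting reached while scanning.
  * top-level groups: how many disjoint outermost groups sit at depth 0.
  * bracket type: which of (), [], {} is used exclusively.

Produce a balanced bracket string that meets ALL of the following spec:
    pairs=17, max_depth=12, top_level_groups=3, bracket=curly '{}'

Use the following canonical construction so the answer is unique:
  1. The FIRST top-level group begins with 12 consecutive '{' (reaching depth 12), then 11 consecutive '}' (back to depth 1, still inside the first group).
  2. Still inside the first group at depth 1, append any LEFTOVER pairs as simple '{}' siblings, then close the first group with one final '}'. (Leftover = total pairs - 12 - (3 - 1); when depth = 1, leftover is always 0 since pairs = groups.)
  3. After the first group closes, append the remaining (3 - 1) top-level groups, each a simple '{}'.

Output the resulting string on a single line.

Spec: pairs=17 depth=12 groups=3
Leftover pairs = 17 - 12 - (3-1) = 3
First group: deep chain of depth 12 + 3 sibling pairs
Remaining 2 groups: simple '{}' each

Answer: {{{{{{{{{{{{}}}}}}}}}}}{}{}{}}{}{}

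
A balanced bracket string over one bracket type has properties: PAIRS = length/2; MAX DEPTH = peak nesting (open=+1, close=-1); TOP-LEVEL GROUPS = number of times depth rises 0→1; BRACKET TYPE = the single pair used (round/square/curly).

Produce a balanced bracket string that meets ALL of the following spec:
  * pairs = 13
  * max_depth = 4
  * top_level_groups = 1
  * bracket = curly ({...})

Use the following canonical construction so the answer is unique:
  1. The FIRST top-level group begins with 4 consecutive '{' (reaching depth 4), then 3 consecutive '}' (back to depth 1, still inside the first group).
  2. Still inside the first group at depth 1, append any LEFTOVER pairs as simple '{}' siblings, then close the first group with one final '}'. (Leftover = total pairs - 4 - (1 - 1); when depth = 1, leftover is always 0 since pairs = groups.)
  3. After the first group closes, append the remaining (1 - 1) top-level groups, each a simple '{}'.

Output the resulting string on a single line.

Spec: pairs=13 depth=4 groups=1
Leftover pairs = 13 - 4 - (1-1) = 9
First group: deep chain of depth 4 + 9 sibling pairs
Remaining 0 groups: simple '{}' each

Answer: {{{{}}}{}{}{}{}{}{}{}{}{}}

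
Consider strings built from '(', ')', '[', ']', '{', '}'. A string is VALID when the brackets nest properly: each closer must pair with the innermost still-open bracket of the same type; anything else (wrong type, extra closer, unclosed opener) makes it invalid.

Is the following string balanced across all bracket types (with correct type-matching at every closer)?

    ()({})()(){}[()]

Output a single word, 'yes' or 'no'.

Answer: yes

Derivation:
pos 0: push '('; stack = (
pos 1: ')' matches '('; pop; stack = (empty)
pos 2: push '('; stack = (
pos 3: push '{'; stack = ({
pos 4: '}' matches '{'; pop; stack = (
pos 5: ')' matches '('; pop; stack = (empty)
pos 6: push '('; stack = (
pos 7: ')' matches '('; pop; stack = (empty)
pos 8: push '('; stack = (
pos 9: ')' matches '('; pop; stack = (empty)
pos 10: push '{'; stack = {
pos 11: '}' matches '{'; pop; stack = (empty)
pos 12: push '['; stack = [
pos 13: push '('; stack = [(
pos 14: ')' matches '('; pop; stack = [
pos 15: ']' matches '['; pop; stack = (empty)
end: stack empty → VALID
Verdict: properly nested → yes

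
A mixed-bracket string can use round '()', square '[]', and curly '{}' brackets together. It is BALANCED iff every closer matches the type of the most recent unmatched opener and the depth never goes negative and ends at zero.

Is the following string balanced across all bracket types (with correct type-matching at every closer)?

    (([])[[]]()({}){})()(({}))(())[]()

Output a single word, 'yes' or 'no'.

Answer: yes

Derivation:
pos 0: push '('; stack = (
pos 1: push '('; stack = ((
pos 2: push '['; stack = (([
pos 3: ']' matches '['; pop; stack = ((
pos 4: ')' matches '('; pop; stack = (
pos 5: push '['; stack = ([
pos 6: push '['; stack = ([[
pos 7: ']' matches '['; pop; stack = ([
pos 8: ']' matches '['; pop; stack = (
pos 9: push '('; stack = ((
pos 10: ')' matches '('; pop; stack = (
pos 11: push '('; stack = ((
pos 12: push '{'; stack = (({
pos 13: '}' matches '{'; pop; stack = ((
pos 14: ')' matches '('; pop; stack = (
pos 15: push '{'; stack = ({
pos 16: '}' matches '{'; pop; stack = (
pos 17: ')' matches '('; pop; stack = (empty)
pos 18: push '('; stack = (
pos 19: ')' matches '('; pop; stack = (empty)
pos 20: push '('; stack = (
pos 21: push '('; stack = ((
pos 22: push '{'; stack = (({
pos 23: '}' matches '{'; pop; stack = ((
pos 24: ')' matches '('; pop; stack = (
pos 25: ')' matches '('; pop; stack = (empty)
pos 26: push '('; stack = (
pos 27: push '('; stack = ((
pos 28: ')' matches '('; pop; stack = (
pos 29: ')' matches '('; pop; stack = (empty)
pos 30: push '['; stack = [
pos 31: ']' matches '['; pop; stack = (empty)
pos 32: push '('; stack = (
pos 33: ')' matches '('; pop; stack = (empty)
end: stack empty → VALID
Verdict: properly nested → yes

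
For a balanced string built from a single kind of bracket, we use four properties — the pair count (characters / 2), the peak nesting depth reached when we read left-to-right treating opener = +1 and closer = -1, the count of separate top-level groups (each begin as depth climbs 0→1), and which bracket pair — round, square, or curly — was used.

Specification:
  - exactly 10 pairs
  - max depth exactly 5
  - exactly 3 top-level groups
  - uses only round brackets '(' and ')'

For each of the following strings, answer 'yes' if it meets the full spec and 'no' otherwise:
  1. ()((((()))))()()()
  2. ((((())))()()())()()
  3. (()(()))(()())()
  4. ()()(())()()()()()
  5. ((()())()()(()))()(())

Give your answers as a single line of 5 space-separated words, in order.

Answer: no yes no no no

Derivation:
String 1 '()((((()))))()()()': depth seq [1 0 1 2 3 4 5 4 3 2 1 0 1 0 1 0 1 0]
  -> pairs=9 depth=5 groups=5 -> no
String 2 '((((())))()()())()()': depth seq [1 2 3 4 5 4 3 2 1 2 1 2 1 2 1 0 1 0 1 0]
  -> pairs=10 depth=5 groups=3 -> yes
String 3 '(()(()))(()())()': depth seq [1 2 1 2 3 2 1 0 1 2 1 2 1 0 1 0]
  -> pairs=8 depth=3 groups=3 -> no
String 4 '()()(())()()()()()': depth seq [1 0 1 0 1 2 1 0 1 0 1 0 1 0 1 0 1 0]
  -> pairs=9 depth=2 groups=8 -> no
String 5 '((()())()()(()))()(())': depth seq [1 2 3 2 3 2 1 2 1 2 1 2 3 2 1 0 1 0 1 2 1 0]
  -> pairs=11 depth=3 groups=3 -> no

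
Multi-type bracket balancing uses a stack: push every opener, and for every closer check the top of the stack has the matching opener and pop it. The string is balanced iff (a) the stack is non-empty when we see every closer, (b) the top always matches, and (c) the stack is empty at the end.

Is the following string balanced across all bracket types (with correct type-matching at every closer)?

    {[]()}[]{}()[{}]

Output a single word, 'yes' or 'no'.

Answer: yes

Derivation:
pos 0: push '{'; stack = {
pos 1: push '['; stack = {[
pos 2: ']' matches '['; pop; stack = {
pos 3: push '('; stack = {(
pos 4: ')' matches '('; pop; stack = {
pos 5: '}' matches '{'; pop; stack = (empty)
pos 6: push '['; stack = [
pos 7: ']' matches '['; pop; stack = (empty)
pos 8: push '{'; stack = {
pos 9: '}' matches '{'; pop; stack = (empty)
pos 10: push '('; stack = (
pos 11: ')' matches '('; pop; stack = (empty)
pos 12: push '['; stack = [
pos 13: push '{'; stack = [{
pos 14: '}' matches '{'; pop; stack = [
pos 15: ']' matches '['; pop; stack = (empty)
end: stack empty → VALID
Verdict: properly nested → yes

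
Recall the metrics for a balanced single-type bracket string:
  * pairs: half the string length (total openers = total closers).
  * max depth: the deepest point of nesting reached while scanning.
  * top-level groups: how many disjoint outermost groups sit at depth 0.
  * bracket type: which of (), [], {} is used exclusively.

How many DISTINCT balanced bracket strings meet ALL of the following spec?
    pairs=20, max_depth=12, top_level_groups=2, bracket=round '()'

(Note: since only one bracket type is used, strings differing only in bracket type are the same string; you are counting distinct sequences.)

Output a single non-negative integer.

Spec: pairs=20 depth=12 groups=2
Count(depth <= 12) = 1764225120
Count(depth <= 11) = 1755099588
Count(depth == 12) = 1764225120 - 1755099588 = 9125532

Answer: 9125532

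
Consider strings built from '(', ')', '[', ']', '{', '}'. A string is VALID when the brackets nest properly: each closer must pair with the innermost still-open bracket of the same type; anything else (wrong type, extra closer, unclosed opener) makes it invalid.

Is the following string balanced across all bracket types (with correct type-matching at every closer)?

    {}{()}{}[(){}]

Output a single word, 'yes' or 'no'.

pos 0: push '{'; stack = {
pos 1: '}' matches '{'; pop; stack = (empty)
pos 2: push '{'; stack = {
pos 3: push '('; stack = {(
pos 4: ')' matches '('; pop; stack = {
pos 5: '}' matches '{'; pop; stack = (empty)
pos 6: push '{'; stack = {
pos 7: '}' matches '{'; pop; stack = (empty)
pos 8: push '['; stack = [
pos 9: push '('; stack = [(
pos 10: ')' matches '('; pop; stack = [
pos 11: push '{'; stack = [{
pos 12: '}' matches '{'; pop; stack = [
pos 13: ']' matches '['; pop; stack = (empty)
end: stack empty → VALID
Verdict: properly nested → yes

Answer: yes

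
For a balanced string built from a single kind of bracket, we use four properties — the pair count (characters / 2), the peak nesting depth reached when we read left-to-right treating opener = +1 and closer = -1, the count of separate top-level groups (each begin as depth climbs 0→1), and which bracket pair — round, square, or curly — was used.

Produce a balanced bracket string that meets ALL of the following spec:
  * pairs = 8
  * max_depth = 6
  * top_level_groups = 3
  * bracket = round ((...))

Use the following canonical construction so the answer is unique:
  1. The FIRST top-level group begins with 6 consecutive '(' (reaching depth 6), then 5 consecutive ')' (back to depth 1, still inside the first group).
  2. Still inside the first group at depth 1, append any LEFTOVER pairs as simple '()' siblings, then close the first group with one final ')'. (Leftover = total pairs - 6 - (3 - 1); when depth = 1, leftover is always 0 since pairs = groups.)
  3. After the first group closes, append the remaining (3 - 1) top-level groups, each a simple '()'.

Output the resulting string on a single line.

Spec: pairs=8 depth=6 groups=3
Leftover pairs = 8 - 6 - (3-1) = 0
First group: deep chain of depth 6 + 0 sibling pairs
Remaining 2 groups: simple '()' each

Answer: (((((())))))()()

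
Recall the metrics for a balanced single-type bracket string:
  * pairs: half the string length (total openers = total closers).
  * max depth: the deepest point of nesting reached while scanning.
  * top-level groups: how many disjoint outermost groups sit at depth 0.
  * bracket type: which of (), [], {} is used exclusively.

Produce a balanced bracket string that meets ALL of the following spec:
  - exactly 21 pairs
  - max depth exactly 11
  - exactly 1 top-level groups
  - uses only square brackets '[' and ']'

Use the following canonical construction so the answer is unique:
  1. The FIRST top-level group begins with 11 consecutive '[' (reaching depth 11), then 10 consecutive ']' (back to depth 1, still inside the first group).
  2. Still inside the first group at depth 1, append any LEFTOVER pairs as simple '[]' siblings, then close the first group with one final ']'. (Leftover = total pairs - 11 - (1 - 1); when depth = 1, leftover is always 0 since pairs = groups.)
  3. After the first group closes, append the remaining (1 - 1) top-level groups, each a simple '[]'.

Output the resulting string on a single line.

Spec: pairs=21 depth=11 groups=1
Leftover pairs = 21 - 11 - (1-1) = 10
First group: deep chain of depth 11 + 10 sibling pairs
Remaining 0 groups: simple '[]' each

Answer: [[[[[[[[[[[]]]]]]]]]][][][][][][][][][][]]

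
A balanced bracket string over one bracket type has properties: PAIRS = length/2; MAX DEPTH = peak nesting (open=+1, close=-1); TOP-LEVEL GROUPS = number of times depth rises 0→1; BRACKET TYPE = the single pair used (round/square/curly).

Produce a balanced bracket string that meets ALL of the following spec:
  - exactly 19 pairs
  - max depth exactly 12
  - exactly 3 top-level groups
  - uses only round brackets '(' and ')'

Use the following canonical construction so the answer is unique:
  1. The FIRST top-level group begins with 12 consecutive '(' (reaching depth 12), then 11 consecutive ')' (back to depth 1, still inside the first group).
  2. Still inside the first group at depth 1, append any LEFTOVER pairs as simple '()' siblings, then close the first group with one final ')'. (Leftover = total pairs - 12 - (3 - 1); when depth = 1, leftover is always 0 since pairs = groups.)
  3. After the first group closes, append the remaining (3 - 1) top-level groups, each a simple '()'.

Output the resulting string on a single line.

Spec: pairs=19 depth=12 groups=3
Leftover pairs = 19 - 12 - (3-1) = 5
First group: deep chain of depth 12 + 5 sibling pairs
Remaining 2 groups: simple '()' each

Answer: (((((((((((()))))))))))()()()()())()()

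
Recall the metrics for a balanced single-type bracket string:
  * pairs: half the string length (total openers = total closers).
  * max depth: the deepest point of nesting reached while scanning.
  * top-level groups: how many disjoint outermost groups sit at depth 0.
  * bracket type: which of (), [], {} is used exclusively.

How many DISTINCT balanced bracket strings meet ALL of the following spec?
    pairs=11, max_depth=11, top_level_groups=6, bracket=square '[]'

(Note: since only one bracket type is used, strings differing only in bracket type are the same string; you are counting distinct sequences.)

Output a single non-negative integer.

Answer: 0

Derivation:
Spec: pairs=11 depth=11 groups=6
Count(depth <= 11) = 1638
Count(depth <= 10) = 1638
Count(depth == 11) = 1638 - 1638 = 0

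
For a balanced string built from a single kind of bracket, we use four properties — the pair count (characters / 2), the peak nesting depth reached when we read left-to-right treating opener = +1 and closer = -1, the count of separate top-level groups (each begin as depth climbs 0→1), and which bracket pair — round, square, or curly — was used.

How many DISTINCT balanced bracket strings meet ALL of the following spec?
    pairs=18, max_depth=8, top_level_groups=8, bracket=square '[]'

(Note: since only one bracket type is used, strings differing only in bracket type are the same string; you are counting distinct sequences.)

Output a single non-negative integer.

Spec: pairs=18 depth=8 groups=8
Count(depth <= 8) = 3747076
Count(depth <= 7) = 3731460
Count(depth == 8) = 3747076 - 3731460 = 15616

Answer: 15616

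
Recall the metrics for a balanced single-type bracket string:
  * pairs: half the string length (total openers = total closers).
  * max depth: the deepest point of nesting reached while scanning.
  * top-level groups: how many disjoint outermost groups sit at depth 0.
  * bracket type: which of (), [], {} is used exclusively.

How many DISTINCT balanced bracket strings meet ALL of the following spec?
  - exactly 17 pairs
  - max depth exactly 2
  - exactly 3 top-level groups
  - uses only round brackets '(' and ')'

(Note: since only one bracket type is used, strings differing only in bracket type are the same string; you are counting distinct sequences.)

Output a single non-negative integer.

Spec: pairs=17 depth=2 groups=3
Count(depth <= 2) = 120
Count(depth <= 1) = 0
Count(depth == 2) = 120 - 0 = 120

Answer: 120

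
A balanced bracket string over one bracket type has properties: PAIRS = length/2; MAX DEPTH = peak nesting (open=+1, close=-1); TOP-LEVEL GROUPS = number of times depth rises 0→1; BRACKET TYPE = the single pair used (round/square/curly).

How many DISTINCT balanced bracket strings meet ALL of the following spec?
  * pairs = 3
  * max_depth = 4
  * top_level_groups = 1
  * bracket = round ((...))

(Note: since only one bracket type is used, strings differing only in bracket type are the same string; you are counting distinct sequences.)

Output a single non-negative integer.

Spec: pairs=3 depth=4 groups=1
Count(depth <= 4) = 2
Count(depth <= 3) = 2
Count(depth == 4) = 2 - 2 = 0

Answer: 0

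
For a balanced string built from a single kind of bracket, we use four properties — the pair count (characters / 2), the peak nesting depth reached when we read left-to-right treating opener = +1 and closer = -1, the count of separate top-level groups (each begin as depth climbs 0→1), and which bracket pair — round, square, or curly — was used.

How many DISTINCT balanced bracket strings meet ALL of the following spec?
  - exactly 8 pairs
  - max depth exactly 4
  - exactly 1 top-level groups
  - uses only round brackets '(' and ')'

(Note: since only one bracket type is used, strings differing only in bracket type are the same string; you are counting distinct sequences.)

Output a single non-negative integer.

Spec: pairs=8 depth=4 groups=1
Count(depth <= 4) = 233
Count(depth <= 3) = 64
Count(depth == 4) = 233 - 64 = 169

Answer: 169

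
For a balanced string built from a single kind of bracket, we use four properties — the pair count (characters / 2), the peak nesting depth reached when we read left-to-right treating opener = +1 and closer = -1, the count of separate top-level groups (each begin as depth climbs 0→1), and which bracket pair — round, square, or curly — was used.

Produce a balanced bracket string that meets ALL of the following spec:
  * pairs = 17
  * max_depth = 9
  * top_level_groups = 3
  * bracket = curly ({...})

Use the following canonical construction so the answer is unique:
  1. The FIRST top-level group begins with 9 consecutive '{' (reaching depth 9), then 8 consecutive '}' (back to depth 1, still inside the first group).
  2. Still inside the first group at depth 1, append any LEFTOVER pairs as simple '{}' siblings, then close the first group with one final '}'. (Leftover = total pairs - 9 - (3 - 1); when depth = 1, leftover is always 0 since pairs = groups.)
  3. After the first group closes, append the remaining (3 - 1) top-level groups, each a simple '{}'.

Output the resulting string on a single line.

Spec: pairs=17 depth=9 groups=3
Leftover pairs = 17 - 9 - (3-1) = 6
First group: deep chain of depth 9 + 6 sibling pairs
Remaining 2 groups: simple '{}' each

Answer: {{{{{{{{{}}}}}}}}{}{}{}{}{}{}}{}{}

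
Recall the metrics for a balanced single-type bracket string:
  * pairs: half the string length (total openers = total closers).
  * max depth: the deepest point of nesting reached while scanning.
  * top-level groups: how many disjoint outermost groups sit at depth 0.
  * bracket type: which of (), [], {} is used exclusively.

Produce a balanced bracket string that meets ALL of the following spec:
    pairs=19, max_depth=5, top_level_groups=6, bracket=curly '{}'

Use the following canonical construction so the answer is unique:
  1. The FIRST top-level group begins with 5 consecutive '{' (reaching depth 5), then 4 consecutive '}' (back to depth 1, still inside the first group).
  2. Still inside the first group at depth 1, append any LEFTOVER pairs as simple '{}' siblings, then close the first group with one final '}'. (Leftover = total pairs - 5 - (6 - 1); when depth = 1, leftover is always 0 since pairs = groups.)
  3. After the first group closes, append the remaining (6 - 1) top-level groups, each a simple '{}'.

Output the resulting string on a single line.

Spec: pairs=19 depth=5 groups=6
Leftover pairs = 19 - 5 - (6-1) = 9
First group: deep chain of depth 5 + 9 sibling pairs
Remaining 5 groups: simple '{}' each

Answer: {{{{{}}}}{}{}{}{}{}{}{}{}{}}{}{}{}{}{}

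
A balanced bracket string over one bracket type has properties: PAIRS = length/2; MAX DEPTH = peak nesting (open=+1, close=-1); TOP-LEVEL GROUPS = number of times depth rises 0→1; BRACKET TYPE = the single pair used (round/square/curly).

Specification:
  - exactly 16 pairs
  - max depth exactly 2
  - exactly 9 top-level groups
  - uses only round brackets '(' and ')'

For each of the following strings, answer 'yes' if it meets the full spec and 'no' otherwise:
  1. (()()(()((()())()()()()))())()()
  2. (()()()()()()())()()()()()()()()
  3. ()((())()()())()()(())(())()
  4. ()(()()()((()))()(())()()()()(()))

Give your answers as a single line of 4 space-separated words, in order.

String 1 '(()()(()((()())()()()()))())()()': depth seq [1 2 1 2 1 2 3 2 3 4 5 4 5 4 3 4 3 4 3 4 3 4 3 2 1 2 1 0 1 0 1 0]
  -> pairs=16 depth=5 groups=3 -> no
String 2 '(()()()()()()())()()()()()()()()': depth seq [1 2 1 2 1 2 1 2 1 2 1 2 1 2 1 0 1 0 1 0 1 0 1 0 1 0 1 0 1 0 1 0]
  -> pairs=16 depth=2 groups=9 -> yes
String 3 '()((())()()())()()(())(())()': depth seq [1 0 1 2 3 2 1 2 1 2 1 2 1 0 1 0 1 0 1 2 1 0 1 2 1 0 1 0]
  -> pairs=14 depth=3 groups=7 -> no
String 4 '()(()()()((()))()(())()()()()(()))': depth seq [1 0 1 2 1 2 1 2 1 2 3 4 3 2 1 2 1 2 3 2 1 2 1 2 1 2 1 2 1 2 3 2 1 0]
  -> pairs=17 depth=4 groups=2 -> no

Answer: no yes no no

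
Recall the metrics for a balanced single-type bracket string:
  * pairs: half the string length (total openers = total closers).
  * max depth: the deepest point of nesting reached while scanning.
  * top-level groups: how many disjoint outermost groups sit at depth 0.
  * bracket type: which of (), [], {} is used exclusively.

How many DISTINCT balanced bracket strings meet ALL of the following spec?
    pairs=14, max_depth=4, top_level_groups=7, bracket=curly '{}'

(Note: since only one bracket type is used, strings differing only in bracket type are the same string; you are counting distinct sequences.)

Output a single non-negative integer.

Spec: pairs=14 depth=4 groups=7
Count(depth <= 4) = 33300
Count(depth <= 3) = 19825
Count(depth == 4) = 33300 - 19825 = 13475

Answer: 13475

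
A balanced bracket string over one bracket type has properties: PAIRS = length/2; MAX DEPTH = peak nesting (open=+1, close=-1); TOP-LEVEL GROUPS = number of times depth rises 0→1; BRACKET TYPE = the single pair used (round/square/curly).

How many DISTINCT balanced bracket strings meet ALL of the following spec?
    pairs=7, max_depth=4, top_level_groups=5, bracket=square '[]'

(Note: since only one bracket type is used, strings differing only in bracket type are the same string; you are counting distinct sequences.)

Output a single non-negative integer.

Answer: 0

Derivation:
Spec: pairs=7 depth=4 groups=5
Count(depth <= 4) = 20
Count(depth <= 3) = 20
Count(depth == 4) = 20 - 20 = 0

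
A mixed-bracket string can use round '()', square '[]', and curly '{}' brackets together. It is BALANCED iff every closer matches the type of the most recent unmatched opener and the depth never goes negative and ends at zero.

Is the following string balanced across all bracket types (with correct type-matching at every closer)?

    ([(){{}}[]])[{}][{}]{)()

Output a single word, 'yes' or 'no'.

pos 0: push '('; stack = (
pos 1: push '['; stack = ([
pos 2: push '('; stack = ([(
pos 3: ')' matches '('; pop; stack = ([
pos 4: push '{'; stack = ([{
pos 5: push '{'; stack = ([{{
pos 6: '}' matches '{'; pop; stack = ([{
pos 7: '}' matches '{'; pop; stack = ([
pos 8: push '['; stack = ([[
pos 9: ']' matches '['; pop; stack = ([
pos 10: ']' matches '['; pop; stack = (
pos 11: ')' matches '('; pop; stack = (empty)
pos 12: push '['; stack = [
pos 13: push '{'; stack = [{
pos 14: '}' matches '{'; pop; stack = [
pos 15: ']' matches '['; pop; stack = (empty)
pos 16: push '['; stack = [
pos 17: push '{'; stack = [{
pos 18: '}' matches '{'; pop; stack = [
pos 19: ']' matches '['; pop; stack = (empty)
pos 20: push '{'; stack = {
pos 21: saw closer ')' but top of stack is '{' (expected '}') → INVALID
Verdict: type mismatch at position 21: ')' closes '{' → no

Answer: no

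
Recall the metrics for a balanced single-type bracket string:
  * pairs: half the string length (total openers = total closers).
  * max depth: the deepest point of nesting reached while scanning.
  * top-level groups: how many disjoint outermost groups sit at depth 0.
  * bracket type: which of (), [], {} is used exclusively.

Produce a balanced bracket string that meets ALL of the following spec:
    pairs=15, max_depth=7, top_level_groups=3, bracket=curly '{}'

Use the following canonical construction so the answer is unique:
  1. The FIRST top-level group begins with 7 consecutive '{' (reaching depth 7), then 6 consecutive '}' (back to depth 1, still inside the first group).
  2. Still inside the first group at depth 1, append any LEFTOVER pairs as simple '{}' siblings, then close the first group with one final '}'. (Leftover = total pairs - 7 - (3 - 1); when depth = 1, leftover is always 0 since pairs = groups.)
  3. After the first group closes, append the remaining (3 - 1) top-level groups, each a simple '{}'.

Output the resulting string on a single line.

Answer: {{{{{{{}}}}}}{}{}{}{}{}{}}{}{}

Derivation:
Spec: pairs=15 depth=7 groups=3
Leftover pairs = 15 - 7 - (3-1) = 6
First group: deep chain of depth 7 + 6 sibling pairs
Remaining 2 groups: simple '{}' each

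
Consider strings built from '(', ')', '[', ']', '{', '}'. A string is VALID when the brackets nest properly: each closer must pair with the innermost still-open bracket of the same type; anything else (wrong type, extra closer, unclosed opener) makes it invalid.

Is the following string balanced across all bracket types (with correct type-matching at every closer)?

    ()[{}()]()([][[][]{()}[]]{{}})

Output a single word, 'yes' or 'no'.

Answer: yes

Derivation:
pos 0: push '('; stack = (
pos 1: ')' matches '('; pop; stack = (empty)
pos 2: push '['; stack = [
pos 3: push '{'; stack = [{
pos 4: '}' matches '{'; pop; stack = [
pos 5: push '('; stack = [(
pos 6: ')' matches '('; pop; stack = [
pos 7: ']' matches '['; pop; stack = (empty)
pos 8: push '('; stack = (
pos 9: ')' matches '('; pop; stack = (empty)
pos 10: push '('; stack = (
pos 11: push '['; stack = ([
pos 12: ']' matches '['; pop; stack = (
pos 13: push '['; stack = ([
pos 14: push '['; stack = ([[
pos 15: ']' matches '['; pop; stack = ([
pos 16: push '['; stack = ([[
pos 17: ']' matches '['; pop; stack = ([
pos 18: push '{'; stack = ([{
pos 19: push '('; stack = ([{(
pos 20: ')' matches '('; pop; stack = ([{
pos 21: '}' matches '{'; pop; stack = ([
pos 22: push '['; stack = ([[
pos 23: ']' matches '['; pop; stack = ([
pos 24: ']' matches '['; pop; stack = (
pos 25: push '{'; stack = ({
pos 26: push '{'; stack = ({{
pos 27: '}' matches '{'; pop; stack = ({
pos 28: '}' matches '{'; pop; stack = (
pos 29: ')' matches '('; pop; stack = (empty)
end: stack empty → VALID
Verdict: properly nested → yes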